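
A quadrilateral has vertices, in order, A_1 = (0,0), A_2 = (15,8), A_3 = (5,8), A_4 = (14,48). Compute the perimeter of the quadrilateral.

|A_1A_2| = √((15)² + (8)²) = √289 = 17
|A_2A_3| = √((-10)² + (0)²) = √100 = 10
|A_3A_4| = √((9)² + (40)²) = √1681 = 41
|A_4A_1| = √((-14)² + (-48)²) = √2500 = 50
Perimeter = 17 + 10 + 41 + 50 = 118.

118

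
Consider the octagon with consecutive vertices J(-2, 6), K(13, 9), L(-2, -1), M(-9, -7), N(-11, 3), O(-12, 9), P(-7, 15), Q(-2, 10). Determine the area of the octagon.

201

J→K: (-2)(9) − (13)(6) = -96
K→L: (13)(-1) − (-2)(9) = 5
L→M: (-2)(-7) − (-9)(-1) = 5
M→N: (-9)(3) − (-11)(-7) = -104
N→O: (-11)(9) − (-12)(3) = -63
O→P: (-12)(15) − (-7)(9) = -117
P→Q: (-7)(10) − (-2)(15) = -40
Q→J: (-2)(6) − (-2)(10) = 8
Σ = -402
Area = |Σ|/2 = 201.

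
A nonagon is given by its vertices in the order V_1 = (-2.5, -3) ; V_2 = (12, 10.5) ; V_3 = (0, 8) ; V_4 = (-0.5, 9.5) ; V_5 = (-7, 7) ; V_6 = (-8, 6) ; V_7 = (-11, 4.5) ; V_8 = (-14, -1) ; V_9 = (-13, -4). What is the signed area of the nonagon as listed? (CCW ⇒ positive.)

Σ = (9.75) + (96) + (4) + (63) + (14) + (30) + (74) + (43) + (29) = 362.75
Signed area = Σ/2 = 181.375 (positive ⇒ counter-clockwise traversal).

181.375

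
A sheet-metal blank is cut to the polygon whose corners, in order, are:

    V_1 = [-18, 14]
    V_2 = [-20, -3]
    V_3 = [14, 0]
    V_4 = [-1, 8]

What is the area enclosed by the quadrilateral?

309

Σ = (334) + (42) + (112) + (130) = 618
Area = |Σ|/2 = 309.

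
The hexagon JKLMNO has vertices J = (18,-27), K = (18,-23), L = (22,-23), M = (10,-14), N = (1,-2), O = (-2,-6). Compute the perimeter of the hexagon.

|JK| = √((0)² + (4)²) = √16 = 4
|KL| = √((4)² + (0)²) = √16 = 4
|LM| = √((-12)² + (9)²) = √225 = 15
|MN| = √((-9)² + (12)²) = √225 = 15
|NO| = √((-3)² + (-4)²) = √25 = 5
|OJ| = √((20)² + (-21)²) = √841 = 29
Perimeter = 4 + 4 + 15 + 15 + 5 + 29 = 72.

72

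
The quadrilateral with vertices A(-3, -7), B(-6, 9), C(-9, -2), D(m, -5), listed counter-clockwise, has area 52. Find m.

The doubled signed area Σ (x_i y_{i+1} − x_{i+1} y_i) is linear in m.
With m=0 it equals 54; the coefficient of m is -5 (from the two edges through D).
So -5·m + 54 = 2·52 = 104 ⇒ m = -10.

-10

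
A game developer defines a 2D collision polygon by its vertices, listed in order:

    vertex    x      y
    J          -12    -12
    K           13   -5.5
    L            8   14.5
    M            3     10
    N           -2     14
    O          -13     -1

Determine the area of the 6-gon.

J→K: (-12)(-5.5) − (13)(-12) = 222
K→L: (13)(14.5) − (8)(-5.5) = 232.5
L→M: (8)(10) − (3)(14.5) = 36.5
M→N: (3)(14) − (-2)(10) = 62
N→O: (-2)(-1) − (-13)(14) = 184
O→J: (-13)(-12) − (-12)(-1) = 144
Σ = 881
Area = |Σ|/2 = 440.5.

440.5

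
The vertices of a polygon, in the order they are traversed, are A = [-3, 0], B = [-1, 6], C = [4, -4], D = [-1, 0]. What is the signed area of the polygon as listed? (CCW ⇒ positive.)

Apply the surveyor's formula: 2A = Σ (x_i·y_{i+1} − x_{i+1}·y_i), indices taken mod 4.
Σ = (-18) + (-20) + (-4) + (0) = -42
Signed area = Σ/2 = -21 (negative ⇒ clockwise traversal).

-21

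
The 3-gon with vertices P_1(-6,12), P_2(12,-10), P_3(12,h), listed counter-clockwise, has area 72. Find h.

Write out the shoelace sum; only the two edges meeting at P_3 involve h:
2·Area = [(12·h − 12·(-10)) + (12·12 − (-6)·h)] + -84
       = 18·h + 180 = 144
⇒ h = -2.

-2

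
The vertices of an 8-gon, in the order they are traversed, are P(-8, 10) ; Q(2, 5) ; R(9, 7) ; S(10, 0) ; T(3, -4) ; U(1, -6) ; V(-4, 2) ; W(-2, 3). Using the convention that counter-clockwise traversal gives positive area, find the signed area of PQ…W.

Apply the surveyor's formula: 2A = Σ (x_i·y_{i+1} − x_{i+1}·y_i), indices taken mod 8.
Cross-terms: -60, -31, -70, -40, -14, -22, -8, 4  ⇒  Σ = -241
Signed area = Σ/2 = -120.5 (negative ⇒ clockwise traversal).

-120.5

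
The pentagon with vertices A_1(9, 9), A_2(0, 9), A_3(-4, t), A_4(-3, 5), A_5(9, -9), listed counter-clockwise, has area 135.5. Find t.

10

Write out the shoelace sum; only the two edges meeting at A_3 involve t:
2·Area = [(0·t − (-4)·9) + ((-4)·5 − (-3)·t)] + 225
       = 3·t + 241 = 271
⇒ t = 10.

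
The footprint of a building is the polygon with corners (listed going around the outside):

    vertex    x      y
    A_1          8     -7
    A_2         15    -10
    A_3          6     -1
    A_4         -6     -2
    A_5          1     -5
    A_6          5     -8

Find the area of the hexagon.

Σ = (25) + (45) + (-18) + (32) + (17) + (29) = 130
Area = |Σ|/2 = 65.

65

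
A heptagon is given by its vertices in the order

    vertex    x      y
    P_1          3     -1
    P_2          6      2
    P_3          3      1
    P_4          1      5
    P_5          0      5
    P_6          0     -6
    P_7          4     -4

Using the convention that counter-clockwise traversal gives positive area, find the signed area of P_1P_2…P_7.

Cross-terms: 12, 0, 14, 5, 0, 24, 8  ⇒  Σ = 63
Signed area = Σ/2 = 31.5 (positive ⇒ counter-clockwise traversal).

31.5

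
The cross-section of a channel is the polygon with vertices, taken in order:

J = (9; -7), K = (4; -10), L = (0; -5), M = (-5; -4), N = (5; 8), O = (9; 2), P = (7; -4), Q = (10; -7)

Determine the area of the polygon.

127.5

Apply the shoelace (surveyor's) formula: 2A = Σ (x_i·y_{i+1} − x_{i+1}·y_i), indices taken mod 8.
Σ = (-62) + (-20) + (-25) + (-20) + (-62) + (-50) + (-9) + (-7) = -255
Area = |Σ|/2 = 127.5.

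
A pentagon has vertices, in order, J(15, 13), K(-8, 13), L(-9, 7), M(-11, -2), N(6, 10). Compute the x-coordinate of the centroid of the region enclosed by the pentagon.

Apply the shoelace formula. First the cross-terms c_i = x_i·y_{i+1} − x_{i+1}·y_i:
  299, 61, 95, -98, -72  ⇒  2A = 285, A = 142.5.
Then Σ (x_i + x_{i+1})·c_i = -1866, so x̄ = -1866 / (6·142.5) = -622/285.

-622/285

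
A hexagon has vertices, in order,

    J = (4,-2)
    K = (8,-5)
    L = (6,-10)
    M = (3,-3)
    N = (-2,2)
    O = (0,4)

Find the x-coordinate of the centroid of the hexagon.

Apply the shoelace (surveyor's) formula. First the cross-terms c_i = x_i·y_{i+1} − x_{i+1}·y_i:
  -4, -50, 12, 0, -8, -16  ⇒  2A = -66, A = -33.
Then Σ (x_i + x_{i+1})·c_i = -688, so x̄ = -688 / (6·(-33)) = 344/99.

344/99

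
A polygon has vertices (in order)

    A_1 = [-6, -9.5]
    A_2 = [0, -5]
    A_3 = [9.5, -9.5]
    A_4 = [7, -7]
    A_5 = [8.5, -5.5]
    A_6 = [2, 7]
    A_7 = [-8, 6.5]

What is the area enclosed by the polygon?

Apply the shoelace formula: 2A = Σ (x_i·y_{i+1} − x_{i+1}·y_i), indices taken mod 7.
Σ = (30) + (47.5) + (0) + (21) + (70.5) + (69) + (115) = 353
Area = |Σ|/2 = 176.5.

176.5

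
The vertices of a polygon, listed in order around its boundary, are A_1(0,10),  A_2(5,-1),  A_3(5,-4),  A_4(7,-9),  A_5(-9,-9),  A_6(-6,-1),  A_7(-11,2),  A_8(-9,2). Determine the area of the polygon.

194

Apply Gauss's area formula: 2A = Σ (x_i·y_{i+1} − x_{i+1}·y_i), indices taken mod 8.
A_1→A_2: (0)(-1) − (5)(10) = -50
A_2→A_3: (5)(-4) − (5)(-1) = -15
A_3→A_4: (5)(-9) − (7)(-4) = -17
A_4→A_5: (7)(-9) − (-9)(-9) = -144
A_5→A_6: (-9)(-1) − (-6)(-9) = -45
A_6→A_7: (-6)(2) − (-11)(-1) = -23
A_7→A_8: (-11)(2) − (-9)(2) = -4
A_8→A_1: (-9)(10) − (0)(2) = -90
Σ = -388
Area = |Σ|/2 = 194.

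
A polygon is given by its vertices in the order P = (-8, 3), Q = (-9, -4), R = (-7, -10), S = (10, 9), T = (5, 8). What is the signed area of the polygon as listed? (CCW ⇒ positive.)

Apply the surveyor's formula: 2A = Σ (x_i·y_{i+1} − x_{i+1}·y_i), indices taken mod 5.
Cross-terms: 59, 62, 37, 35, 79  ⇒  Σ = 272
Signed area = Σ/2 = 136 (positive ⇒ counter-clockwise traversal).

136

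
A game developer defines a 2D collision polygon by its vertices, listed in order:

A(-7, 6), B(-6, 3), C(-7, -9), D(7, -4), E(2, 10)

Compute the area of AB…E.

Σ = (15) + (75) + (91) + (78) + (82) = 341
Area = |Σ|/2 = 170.5.

170.5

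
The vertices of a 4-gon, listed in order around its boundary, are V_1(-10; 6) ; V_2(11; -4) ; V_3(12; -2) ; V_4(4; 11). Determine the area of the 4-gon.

Σ = (-26) + (26) + (140) + (134) = 274
Area = |Σ|/2 = 137.

137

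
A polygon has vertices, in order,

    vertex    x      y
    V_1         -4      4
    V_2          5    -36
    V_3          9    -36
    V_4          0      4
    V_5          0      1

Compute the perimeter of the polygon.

|V_1V_2| = √((9)² + (-40)²) = √1681 = 41
|V_2V_3| = √((4)² + (0)²) = √16 = 4
|V_3V_4| = √((-9)² + (40)²) = √1681 = 41
|V_4V_5| = √((0)² + (-3)²) = √9 = 3
|V_5V_1| = √((-4)² + (3)²) = √25 = 5
Perimeter = 41 + 4 + 41 + 3 + 5 = 94.

94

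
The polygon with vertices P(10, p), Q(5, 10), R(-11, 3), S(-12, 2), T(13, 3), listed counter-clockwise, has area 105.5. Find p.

8

The doubled signed area Σ (x_i y_{i+1} − x_{i+1} y_i) is linear in p.
With p=0 it equals 147; the coefficient of p is 8 (from the two edges through P).
So 8·p + 147 = 2·105.5 = 211 ⇒ p = 8.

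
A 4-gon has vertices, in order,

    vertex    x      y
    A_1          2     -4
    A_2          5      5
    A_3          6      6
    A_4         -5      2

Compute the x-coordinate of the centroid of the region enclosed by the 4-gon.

17/22

Apply Gauss's area formula. First the cross-terms c_i = x_i·y_{i+1} − x_{i+1}·y_i:
  30, 0, 42, 16  ⇒  2A = 88, A = 44.
Then Σ (x_i + x_{i+1})·c_i = 204, so x̄ = 204 / (6·44) = 17/22.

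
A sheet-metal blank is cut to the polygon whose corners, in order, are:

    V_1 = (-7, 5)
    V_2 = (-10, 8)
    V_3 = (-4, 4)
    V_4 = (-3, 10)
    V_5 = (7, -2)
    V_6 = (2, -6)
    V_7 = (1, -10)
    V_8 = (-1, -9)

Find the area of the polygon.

122.5

Apply Gauss's area formula: 2A = Σ (x_i·y_{i+1} − x_{i+1}·y_i), indices taken mod 8.
Σ = (-6) + (-8) + (-28) + (-64) + (-38) + (-14) + (-19) + (-68) = -245
Area = |Σ|/2 = 122.5.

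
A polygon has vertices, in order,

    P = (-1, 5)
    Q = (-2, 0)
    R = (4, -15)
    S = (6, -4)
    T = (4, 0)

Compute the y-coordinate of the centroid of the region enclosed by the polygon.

-59/15

Apply Gauss's area formula. First the cross-terms c_i = x_i·y_{i+1} − x_{i+1}·y_i:
  10, 30, 74, 16, 20  ⇒  2A = 150, A = 75.
Then Σ (y_i + y_{i+1})·c_i = -1770, so ȳ = -1770 / (6·75) = -59/15.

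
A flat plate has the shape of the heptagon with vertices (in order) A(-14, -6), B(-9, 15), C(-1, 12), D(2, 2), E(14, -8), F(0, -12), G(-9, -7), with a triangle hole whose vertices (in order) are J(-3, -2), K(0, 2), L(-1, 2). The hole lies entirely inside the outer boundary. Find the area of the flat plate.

371.5

Outer boundary:
Apply the surveyor's formula: 2A = Σ (x_i·y_{i+1} − x_{i+1}·y_i), indices taken mod 7.
Σ = (-264) + (-93) + (-26) + (-44) + (-168) + (-108) + (-44) = -747
Area = |Σ|/2 = 373.5.
Hole:
Σ = (-6) + (2) + (8) = 4
Area = |Σ|/2 = 2.
Net area = 373.5 − 2 = 371.5.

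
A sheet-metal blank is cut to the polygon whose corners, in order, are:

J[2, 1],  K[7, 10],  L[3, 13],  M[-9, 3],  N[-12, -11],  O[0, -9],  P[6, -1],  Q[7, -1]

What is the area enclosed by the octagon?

253.5

Apply the surveyor's formula: 2A = Σ (x_i·y_{i+1} − x_{i+1}·y_i), indices taken mod 8.
Cross-terms: 13, 61, 126, 135, 108, 54, 1, 9  ⇒  Σ = 507
Area = |Σ|/2 = 253.5.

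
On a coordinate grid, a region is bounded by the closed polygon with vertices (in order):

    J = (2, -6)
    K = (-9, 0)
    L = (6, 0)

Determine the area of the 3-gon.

45

Apply Gauss's area formula: 2A = Σ (x_i·y_{i+1} − x_{i+1}·y_i), indices taken mod 3.
Cross-terms: -54, 0, -36  ⇒  Σ = -90
Area = |Σ|/2 = 45.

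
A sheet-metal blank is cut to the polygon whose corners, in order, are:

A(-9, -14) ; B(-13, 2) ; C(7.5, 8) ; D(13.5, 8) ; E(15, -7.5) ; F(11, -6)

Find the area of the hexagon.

401.875

Cross-terms: -200, -119, -48, -221.25, -7.5, -208  ⇒  Σ = -803.75
Area = |Σ|/2 = 401.875.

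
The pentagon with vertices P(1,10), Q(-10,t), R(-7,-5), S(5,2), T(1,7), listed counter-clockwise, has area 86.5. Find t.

-3

Write out the shoelace sum; only the two edges meeting at Q involve t:
2·Area = [(1·t − (-10)·10) + ((-10)·(-5) − (-7)·t)] + 47
       = 8·t + 197 = 173
⇒ t = -3.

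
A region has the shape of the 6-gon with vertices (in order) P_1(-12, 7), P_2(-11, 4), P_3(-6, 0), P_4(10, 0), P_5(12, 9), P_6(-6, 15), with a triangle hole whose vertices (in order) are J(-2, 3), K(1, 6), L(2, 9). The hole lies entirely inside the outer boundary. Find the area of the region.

254.5

Outer boundary:
Apply Gauss's area formula: 2A = Σ (x_i·y_{i+1} − x_{i+1}·y_i), indices taken mod 6.
Σ = (29) + (24) + (0) + (90) + (234) + (138) = 515
Area = |Σ|/2 = 257.5.
Hole:
Apply Gauss's area formula: 2A = Σ (x_i·y_{i+1} − x_{i+1}·y_i), indices taken mod 3.
Σ = (-15) + (-3) + (24) = 6
Area = |Σ|/2 = 3.
Net area = 257.5 − 3 = 254.5.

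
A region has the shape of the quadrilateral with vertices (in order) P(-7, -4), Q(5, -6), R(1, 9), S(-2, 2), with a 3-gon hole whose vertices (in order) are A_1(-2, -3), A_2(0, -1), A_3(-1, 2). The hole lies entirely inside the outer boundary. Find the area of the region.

73.5

Outer boundary:
P→Q: (-7)(-6) − (5)(-4) = 62
Q→R: (5)(9) − (1)(-6) = 51
R→S: (1)(2) − (-2)(9) = 20
S→P: (-2)(-4) − (-7)(2) = 22
Σ = 155
Area = |Σ|/2 = 77.5.
Hole:
A_1→A_2: (-2)(-1) − (0)(-3) = 2
A_2→A_3: (0)(2) − (-1)(-1) = -1
A_3→A_1: (-1)(-3) − (-2)(2) = 7
Σ = 8
Area = |Σ|/2 = 4.
Net area = 77.5 − 4 = 73.5.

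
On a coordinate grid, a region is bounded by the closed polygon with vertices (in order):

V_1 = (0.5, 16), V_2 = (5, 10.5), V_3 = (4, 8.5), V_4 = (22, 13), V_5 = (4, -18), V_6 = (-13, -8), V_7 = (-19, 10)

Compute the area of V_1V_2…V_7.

Apply the shoelace (surveyor's) formula: 2A = Σ (x_i·y_{i+1} − x_{i+1}·y_i), indices taken mod 7.
Σ = (-74.75) + (0.5) + (-135) + (-448) + (-266) + (-282) + (-309) = -1514.25
Area = |Σ|/2 = 757.125.

757.125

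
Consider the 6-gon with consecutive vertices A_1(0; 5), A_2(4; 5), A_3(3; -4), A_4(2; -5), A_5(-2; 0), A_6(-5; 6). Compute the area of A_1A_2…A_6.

Σ = (-20) + (-31) + (-7) + (-10) + (-12) + (-25) = -105
Area = |Σ|/2 = 52.5.

52.5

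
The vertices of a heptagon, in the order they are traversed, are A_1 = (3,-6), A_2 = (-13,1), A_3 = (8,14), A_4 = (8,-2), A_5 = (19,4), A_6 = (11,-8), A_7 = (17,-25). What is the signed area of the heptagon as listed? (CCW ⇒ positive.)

Cross-terms: -75, -190, -128, 70, -196, -139, -27  ⇒  Σ = -685
Signed area = Σ/2 = -342.5 (negative ⇒ clockwise traversal).

-342.5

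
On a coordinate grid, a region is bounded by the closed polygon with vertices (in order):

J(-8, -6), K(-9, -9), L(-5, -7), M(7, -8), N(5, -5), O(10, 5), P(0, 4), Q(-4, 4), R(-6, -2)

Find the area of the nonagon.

156.5

Σ = (18) + (18) + (89) + (5) + (75) + (40) + (16) + (32) + (20) = 313
Area = |Σ|/2 = 156.5.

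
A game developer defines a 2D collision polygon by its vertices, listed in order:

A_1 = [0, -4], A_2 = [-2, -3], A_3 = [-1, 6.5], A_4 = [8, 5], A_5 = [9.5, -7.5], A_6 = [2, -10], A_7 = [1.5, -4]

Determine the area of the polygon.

Apply Gauss's area formula: 2A = Σ (x_i·y_{i+1} − x_{i+1}·y_i), indices taken mod 7.
Σ = (-8) + (-16) + (-57) + (-107.5) + (-80) + (7) + (-6) = -267.5
Area = |Σ|/2 = 133.75.

133.75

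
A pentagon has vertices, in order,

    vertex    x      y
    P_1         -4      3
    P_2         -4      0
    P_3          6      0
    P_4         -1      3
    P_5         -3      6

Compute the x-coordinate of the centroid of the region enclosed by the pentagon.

-41/48

Apply the shoelace (surveyor's) formula. First the cross-terms c_i = x_i·y_{i+1} − x_{i+1}·y_i:
  12, 0, 18, 3, 15  ⇒  2A = 48, A = 24.
Then Σ (x_i + x_{i+1})·c_i = -123, so x̄ = -123 / (6·24) = -41/48.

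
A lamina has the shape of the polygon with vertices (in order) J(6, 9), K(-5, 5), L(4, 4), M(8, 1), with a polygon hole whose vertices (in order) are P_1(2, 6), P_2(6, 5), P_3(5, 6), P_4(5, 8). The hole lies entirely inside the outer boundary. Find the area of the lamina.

32

Outer boundary:
Cross-terms: 75, -40, -28, 66  ⇒  Σ = 73
Area = |Σ|/2 = 36.5.
Hole:
Apply the shoelace (surveyor's) formula: 2A = Σ (x_i·y_{i+1} − x_{i+1}·y_i), indices taken mod 4.
Σ = (-26) + (11) + (10) + (14) = 9
Area = |Σ|/2 = 4.5.
Net area = 36.5 − 4.5 = 32.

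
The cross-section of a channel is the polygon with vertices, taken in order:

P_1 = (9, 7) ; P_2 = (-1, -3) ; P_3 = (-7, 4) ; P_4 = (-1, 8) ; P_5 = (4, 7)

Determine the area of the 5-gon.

Apply the shoelace (surveyor's) formula: 2A = Σ (x_i·y_{i+1} − x_{i+1}·y_i), indices taken mod 5.
Cross-terms: -20, -25, -52, -39, -35  ⇒  Σ = -171
Area = |Σ|/2 = 85.5.

85.5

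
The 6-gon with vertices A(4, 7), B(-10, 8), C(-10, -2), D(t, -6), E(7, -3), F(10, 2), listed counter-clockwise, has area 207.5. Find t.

-5

Write out the shoelace sum; only the two edges meeting at D involve t:
2·Area = [((-10)·(-6) − t·(-2)) + (t·(-3) − 7·(-6))] + 308
       = -1·t + 410 = 415
⇒ t = -5.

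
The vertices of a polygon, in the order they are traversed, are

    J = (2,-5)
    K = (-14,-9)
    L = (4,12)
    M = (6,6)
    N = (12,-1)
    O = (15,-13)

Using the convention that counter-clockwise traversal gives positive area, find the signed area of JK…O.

Apply Gauss's area formula: 2A = Σ (x_i·y_{i+1} − x_{i+1}·y_i), indices taken mod 6.
Cross-terms: -88, -132, -48, -78, -141, -49  ⇒  Σ = -536
Signed area = Σ/2 = -268 (negative ⇒ clockwise traversal).

-268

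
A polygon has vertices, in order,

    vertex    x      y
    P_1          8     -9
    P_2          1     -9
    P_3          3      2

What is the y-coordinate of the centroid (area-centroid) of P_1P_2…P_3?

Apply Gauss's area formula. First the cross-terms c_i = x_i·y_{i+1} − x_{i+1}·y_i:
  -63, 29, -43  ⇒  2A = -77, A = -38.5.
Then Σ (y_i + y_{i+1})·c_i = 1232, so ȳ = 1232 / (6·(-38.5)) = -16/3.

-16/3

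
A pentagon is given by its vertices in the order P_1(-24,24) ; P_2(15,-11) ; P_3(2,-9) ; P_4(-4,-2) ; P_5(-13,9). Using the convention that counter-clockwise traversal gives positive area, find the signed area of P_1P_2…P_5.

Apply the shoelace formula: 2A = Σ (x_i·y_{i+1} − x_{i+1}·y_i), indices taken mod 5.
Σ = (-96) + (-113) + (-40) + (-62) + (-96) = -407
Signed area = Σ/2 = -203.5 (negative ⇒ clockwise traversal).

-203.5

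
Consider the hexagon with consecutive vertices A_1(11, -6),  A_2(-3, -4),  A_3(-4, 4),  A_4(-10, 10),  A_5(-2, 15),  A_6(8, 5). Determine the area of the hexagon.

226.5

Apply the shoelace (surveyor's) formula: 2A = Σ (x_i·y_{i+1} − x_{i+1}·y_i), indices taken mod 6.
Σ = (-62) + (-28) + (0) + (-130) + (-130) + (-103) = -453
Area = |Σ|/2 = 226.5.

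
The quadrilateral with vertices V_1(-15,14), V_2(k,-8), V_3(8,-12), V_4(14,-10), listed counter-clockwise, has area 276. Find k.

The doubled signed area Σ (x_i y_{i+1} − x_{i+1} y_i) is linear in k.
With k=0 it equals 318; the coefficient of k is -26 (from the two edges through V_2).
So -26·k + 318 = 2·276 = 552 ⇒ k = -9.

-9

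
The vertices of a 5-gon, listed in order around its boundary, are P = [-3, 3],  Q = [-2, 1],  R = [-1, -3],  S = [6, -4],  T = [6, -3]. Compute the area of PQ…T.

Σ = (3) + (7) + (22) + (6) + (9) = 47
Area = |Σ|/2 = 23.5.

23.5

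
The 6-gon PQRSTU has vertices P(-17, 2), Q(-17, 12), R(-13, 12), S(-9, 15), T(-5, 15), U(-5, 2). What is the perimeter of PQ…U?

48

|PQ| = √((0)² + (10)²) = √100 = 10
|QR| = √((4)² + (0)²) = √16 = 4
|RS| = √((4)² + (3)²) = √25 = 5
|ST| = √((4)² + (0)²) = √16 = 4
|TU| = √((0)² + (-13)²) = √169 = 13
|UP| = √((-12)² + (0)²) = √144 = 12
Perimeter = 10 + 4 + 5 + 4 + 13 + 12 = 48.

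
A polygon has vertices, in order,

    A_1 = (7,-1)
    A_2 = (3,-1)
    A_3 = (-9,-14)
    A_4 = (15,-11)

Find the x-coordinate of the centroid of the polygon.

Apply Gauss's area formula. First the cross-terms c_i = x_i·y_{i+1} − x_{i+1}·y_i:
  -4, -51, 309, 62  ⇒  2A = 316, A = 158.
Then Σ (x_i + x_{i+1})·c_i = 3484, so x̄ = 3484 / (6·158) = 871/237.

871/237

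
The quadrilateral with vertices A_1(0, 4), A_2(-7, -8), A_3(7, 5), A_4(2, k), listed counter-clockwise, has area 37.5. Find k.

4

Write out the shoelace sum; only the two edges meeting at A_4 involve k:
2·Area = [(7·k − 2·5) + (2·4 − 0·k)] + 49
       = 7·k + 47 = 75
⇒ k = 4.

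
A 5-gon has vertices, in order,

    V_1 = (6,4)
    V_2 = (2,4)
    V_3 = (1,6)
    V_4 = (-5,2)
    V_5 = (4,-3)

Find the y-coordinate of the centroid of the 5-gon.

491/291

Apply Gauss's area formula. First the cross-terms c_i = x_i·y_{i+1} − x_{i+1}·y_i:
  16, 8, 32, 7, 34  ⇒  2A = 97, A = 48.5.
Then Σ (y_i + y_{i+1})·c_i = 491, so ȳ = 491 / (6·48.5) = 491/291.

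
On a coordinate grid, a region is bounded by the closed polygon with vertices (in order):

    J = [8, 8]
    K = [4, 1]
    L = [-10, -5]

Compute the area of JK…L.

37

Σ = (-24) + (-10) + (-40) = -74
Area = |Σ|/2 = 37.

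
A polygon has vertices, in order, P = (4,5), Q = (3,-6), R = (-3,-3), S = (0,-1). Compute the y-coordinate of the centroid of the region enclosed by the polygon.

Apply the surveyor's formula. First the cross-terms c_i = x_i·y_{i+1} − x_{i+1}·y_i:
  -39, -27, 3, 4  ⇒  2A = -59, A = -29.5.
Then Σ (y_i + y_{i+1})·c_i = 286, so ȳ = 286 / (6·(-29.5)) = -286/177.

-286/177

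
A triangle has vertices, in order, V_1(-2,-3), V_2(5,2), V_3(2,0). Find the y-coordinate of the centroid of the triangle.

Apply Gauss's area formula. First the cross-terms c_i = x_i·y_{i+1} − x_{i+1}·y_i:
  11, -4, -6  ⇒  2A = 1, A = 0.5.
Then Σ (y_i + y_{i+1})·c_i = -1, so ȳ = -1 / (6·0.5) = -1/3.

-1/3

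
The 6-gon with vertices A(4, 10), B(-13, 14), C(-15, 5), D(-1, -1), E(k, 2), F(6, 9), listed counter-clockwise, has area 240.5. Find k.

12

Write out the shoelace sum; only the two edges meeting at E involve k:
2·Area = [((-1)·2 − k·(-1)) + (k·9 − 6·2)] + 375
       = 10·k + 361 = 481
⇒ k = 12.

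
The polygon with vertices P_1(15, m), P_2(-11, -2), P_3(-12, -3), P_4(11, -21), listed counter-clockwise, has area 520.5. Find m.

21

The doubled signed area Σ (x_i y_{i+1} − x_{i+1} y_i) is linear in m.
With m=0 it equals 579; the coefficient of m is 22 (from the two edges through P_1).
So 22·m + 579 = 2·520.5 = 1041 ⇒ m = 21.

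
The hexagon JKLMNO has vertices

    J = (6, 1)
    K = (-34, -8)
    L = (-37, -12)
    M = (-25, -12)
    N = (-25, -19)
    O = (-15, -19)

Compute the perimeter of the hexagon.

104

|JK| = √((-40)² + (-9)²) = √1681 = 41
|KL| = √((-3)² + (-4)²) = √25 = 5
|LM| = √((12)² + (0)²) = √144 = 12
|MN| = √((0)² + (-7)²) = √49 = 7
|NO| = √((10)² + (0)²) = √100 = 10
|OJ| = √((21)² + (20)²) = √841 = 29
Perimeter = 41 + 5 + 12 + 7 + 10 + 29 = 104.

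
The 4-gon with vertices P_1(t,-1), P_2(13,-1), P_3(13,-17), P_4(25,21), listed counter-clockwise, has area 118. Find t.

11

Write out the shoelace sum; only the two edges meeting at P_1 involve t:
2·Area = [(25·(-1) − t·21) + (t·(-1) − 13·(-1))] + 490
       = -22·t + 478 = 236
⇒ t = 11.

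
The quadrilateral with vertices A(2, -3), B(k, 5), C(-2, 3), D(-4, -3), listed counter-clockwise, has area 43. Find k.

Write out the shoelace sum; only the two edges meeting at B involve k:
2·Area = [(2·5 − k·(-3)) + (k·3 − (-2)·5)] + 36
       = 6·k + 56 = 86
⇒ k = 5.

5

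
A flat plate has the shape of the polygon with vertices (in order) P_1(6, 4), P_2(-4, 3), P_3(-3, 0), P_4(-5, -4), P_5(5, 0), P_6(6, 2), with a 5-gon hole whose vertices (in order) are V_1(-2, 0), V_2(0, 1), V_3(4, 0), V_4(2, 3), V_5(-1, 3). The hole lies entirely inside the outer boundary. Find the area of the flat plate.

Outer boundary:
Σ = (34) + (9) + (12) + (20) + (10) + (12) = 97
Area = |Σ|/2 = 48.5.
Hole:
Apply the surveyor's formula: 2A = Σ (x_i·y_{i+1} − x_{i+1}·y_i), indices taken mod 5.
Cross-terms: -2, -4, 12, 9, 6  ⇒  Σ = 21
Area = |Σ|/2 = 10.5.
Net area = 48.5 − 10.5 = 38.

38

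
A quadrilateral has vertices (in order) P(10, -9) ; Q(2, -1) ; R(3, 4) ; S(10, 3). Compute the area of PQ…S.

Apply Gauss's area formula: 2A = Σ (x_i·y_{i+1} − x_{i+1}·y_i), indices taken mod 4.
Σ = (8) + (11) + (-31) + (-120) = -132
Area = |Σ|/2 = 66.

66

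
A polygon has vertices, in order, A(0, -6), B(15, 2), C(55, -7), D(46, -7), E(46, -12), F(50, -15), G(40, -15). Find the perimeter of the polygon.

128

|AB| = √((15)² + (8)²) = √289 = 17
|BC| = √((40)² + (-9)²) = √1681 = 41
|CD| = √((-9)² + (0)²) = √81 = 9
|DE| = √((0)² + (-5)²) = √25 = 5
|EF| = √((4)² + (-3)²) = √25 = 5
|FG| = √((-10)² + (0)²) = √100 = 10
|GA| = √((-40)² + (9)²) = √1681 = 41
Perimeter = 17 + 41 + 9 + 5 + 5 + 10 + 41 = 128.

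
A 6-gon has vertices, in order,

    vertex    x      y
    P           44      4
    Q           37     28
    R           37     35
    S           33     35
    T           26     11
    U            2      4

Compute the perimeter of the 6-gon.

|PQ| = √((-7)² + (24)²) = √625 = 25
|QR| = √((0)² + (7)²) = √49 = 7
|RS| = √((-4)² + (0)²) = √16 = 4
|ST| = √((-7)² + (-24)²) = √625 = 25
|TU| = √((-24)² + (-7)²) = √625 = 25
|UP| = √((42)² + (0)²) = √1764 = 42
Perimeter = 25 + 7 + 4 + 25 + 25 + 42 = 128.

128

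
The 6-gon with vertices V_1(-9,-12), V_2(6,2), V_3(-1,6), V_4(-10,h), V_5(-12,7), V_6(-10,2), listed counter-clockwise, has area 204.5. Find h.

Write out the shoelace sum; only the two edges meeting at V_4 involve h:
2·Area = [((-1)·h − (-10)·6) + ((-10)·7 − (-12)·h)] + 276
       = 11·h + 266 = 409
⇒ h = 13.

13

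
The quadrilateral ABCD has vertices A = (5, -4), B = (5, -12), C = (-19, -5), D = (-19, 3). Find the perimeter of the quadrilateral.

|AB| = √((0)² + (-8)²) = √64 = 8
|BC| = √((-24)² + (7)²) = √625 = 25
|CD| = √((0)² + (8)²) = √64 = 8
|DA| = √((24)² + (-7)²) = √625 = 25
Perimeter = 8 + 25 + 8 + 25 = 66.

66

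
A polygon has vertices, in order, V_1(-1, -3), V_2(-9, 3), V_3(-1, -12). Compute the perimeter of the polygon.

|V_1V_2| = √((-8)² + (6)²) = √100 = 10
|V_2V_3| = √((8)² + (-15)²) = √289 = 17
|V_3V_1| = √((0)² + (9)²) = √81 = 9
Perimeter = 10 + 17 + 9 = 36.

36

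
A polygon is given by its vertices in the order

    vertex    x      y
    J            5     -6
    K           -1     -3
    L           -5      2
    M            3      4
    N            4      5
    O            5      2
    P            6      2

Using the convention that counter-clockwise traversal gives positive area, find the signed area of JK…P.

-65

J→K: (5)(-3) − (-1)(-6) = -21
K→L: (-1)(2) − (-5)(-3) = -17
L→M: (-5)(4) − (3)(2) = -26
M→N: (3)(5) − (4)(4) = -1
N→O: (4)(2) − (5)(5) = -17
O→P: (5)(2) − (6)(2) = -2
P→J: (6)(-6) − (5)(2) = -46
Σ = -130
Signed area = Σ/2 = -65 (negative ⇒ clockwise traversal).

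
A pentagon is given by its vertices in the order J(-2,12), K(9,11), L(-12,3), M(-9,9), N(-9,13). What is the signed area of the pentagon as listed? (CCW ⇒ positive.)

-85

Apply the shoelace (surveyor's) formula: 2A = Σ (x_i·y_{i+1} − x_{i+1}·y_i), indices taken mod 5.
Cross-terms: -130, 159, -81, -36, -82  ⇒  Σ = -170
Signed area = Σ/2 = -85 (negative ⇒ clockwise traversal).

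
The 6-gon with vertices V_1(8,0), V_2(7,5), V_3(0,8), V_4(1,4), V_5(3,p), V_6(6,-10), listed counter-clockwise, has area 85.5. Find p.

-9

The doubled signed area Σ (x_i y_{i+1} − x_{i+1} y_i) is linear in p.
With p=0 it equals 126; the coefficient of p is -5 (from the two edges through V_5).
So -5·p + 126 = 2·85.5 = 171 ⇒ p = -9.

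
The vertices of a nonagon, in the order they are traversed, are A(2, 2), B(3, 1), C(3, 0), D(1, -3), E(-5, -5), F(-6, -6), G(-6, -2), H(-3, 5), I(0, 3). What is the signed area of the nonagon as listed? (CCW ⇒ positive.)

Apply the shoelace (surveyor's) formula: 2A = Σ (x_i·y_{i+1} − x_{i+1}·y_i), indices taken mod 9.
A→B: (2)(1) − (3)(2) = -4
B→C: (3)(0) − (3)(1) = -3
C→D: (3)(-3) − (1)(0) = -9
D→E: (1)(-5) − (-5)(-3) = -20
E→F: (-5)(-6) − (-6)(-5) = 0
F→G: (-6)(-2) − (-6)(-6) = -24
G→H: (-6)(5) − (-3)(-2) = -36
H→I: (-3)(3) − (0)(5) = -9
I→A: (0)(2) − (2)(3) = -6
Σ = -111
Signed area = Σ/2 = -55.5 (negative ⇒ clockwise traversal).

-55.5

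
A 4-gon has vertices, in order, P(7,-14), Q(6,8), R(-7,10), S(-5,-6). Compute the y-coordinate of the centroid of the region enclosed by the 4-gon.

Apply the shoelace formula. First the cross-terms c_i = x_i·y_{i+1} − x_{i+1}·y_i:
  140, 116, 92, 112  ⇒  2A = 460, A = 230.
Then Σ (y_i + y_{i+1})·c_i = -624, so ȳ = -624 / (6·230) = -52/115.

-52/115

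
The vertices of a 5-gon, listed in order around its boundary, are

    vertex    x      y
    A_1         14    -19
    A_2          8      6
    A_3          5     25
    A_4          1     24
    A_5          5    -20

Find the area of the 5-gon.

Apply the surveyor's formula: 2A = Σ (x_i·y_{i+1} − x_{i+1}·y_i), indices taken mod 5.
Σ = (236) + (170) + (95) + (-140) + (185) = 546
Area = |Σ|/2 = 273.

273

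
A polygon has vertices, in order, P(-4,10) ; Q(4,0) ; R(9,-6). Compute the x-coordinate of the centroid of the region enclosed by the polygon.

Apply the surveyor's formula. First the cross-terms c_i = x_i·y_{i+1} − x_{i+1}·y_i:
  -40, -24, 66  ⇒  2A = 2, A = 1.
Then Σ (x_i + x_{i+1})·c_i = 18, so x̄ = 18 / (6·1) = 3.

3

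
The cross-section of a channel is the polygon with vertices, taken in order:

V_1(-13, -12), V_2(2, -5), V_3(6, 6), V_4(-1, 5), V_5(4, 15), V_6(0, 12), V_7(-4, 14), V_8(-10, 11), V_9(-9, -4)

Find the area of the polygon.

259.5

Apply Gauss's area formula: 2A = Σ (x_i·y_{i+1} − x_{i+1}·y_i), indices taken mod 9.
Σ = (89) + (42) + (36) + (-35) + (48) + (48) + (96) + (139) + (56) = 519
Area = |Σ|/2 = 259.5.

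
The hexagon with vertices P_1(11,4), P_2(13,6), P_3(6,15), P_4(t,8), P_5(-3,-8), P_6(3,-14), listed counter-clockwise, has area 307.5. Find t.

The doubled signed area Σ (x_i y_{i+1} − x_{i+1} y_i) is linear in t.
With t=0 it equals 477; the coefficient of t is -23 (from the two edges through P_4).
So -23·t + 477 = 2·307.5 = 615 ⇒ t = -6.

-6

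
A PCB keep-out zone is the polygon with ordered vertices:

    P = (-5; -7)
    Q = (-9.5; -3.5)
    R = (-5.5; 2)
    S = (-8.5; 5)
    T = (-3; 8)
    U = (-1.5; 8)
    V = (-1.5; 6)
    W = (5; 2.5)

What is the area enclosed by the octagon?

108

Apply the shoelace (surveyor's) formula: 2A = Σ (x_i·y_{i+1} − x_{i+1}·y_i), indices taken mod 8.
P→Q: (-5)(-3.5) − (-9.5)(-7) = -49
Q→R: (-9.5)(2) − (-5.5)(-3.5) = -38.25
R→S: (-5.5)(5) − (-8.5)(2) = -10.5
S→T: (-8.5)(8) − (-3)(5) = -53
T→U: (-3)(8) − (-1.5)(8) = -12
U→V: (-1.5)(6) − (-1.5)(8) = 3
V→W: (-1.5)(2.5) − (5)(6) = -33.75
W→P: (5)(-7) − (-5)(2.5) = -22.5
Σ = -216
Area = |Σ|/2 = 108.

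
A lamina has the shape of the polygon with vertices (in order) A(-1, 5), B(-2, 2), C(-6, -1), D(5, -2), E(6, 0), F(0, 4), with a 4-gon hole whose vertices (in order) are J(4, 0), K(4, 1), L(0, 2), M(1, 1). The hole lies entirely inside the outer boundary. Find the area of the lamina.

36.5

Outer boundary:
Apply the shoelace formula: 2A = Σ (x_i·y_{i+1} − x_{i+1}·y_i), indices taken mod 6.
Σ = (8) + (14) + (17) + (12) + (24) + (4) = 79
Area = |Σ|/2 = 39.5.
Hole:
Apply the shoelace (surveyor's) formula: 2A = Σ (x_i·y_{i+1} − x_{i+1}·y_i), indices taken mod 4.
J→K: (4)(1) − (4)(0) = 4
K→L: (4)(2) − (0)(1) = 8
L→M: (0)(1) − (1)(2) = -2
M→J: (1)(0) − (4)(1) = -4
Σ = 6
Area = |Σ|/2 = 3.
Net area = 39.5 − 3 = 36.5.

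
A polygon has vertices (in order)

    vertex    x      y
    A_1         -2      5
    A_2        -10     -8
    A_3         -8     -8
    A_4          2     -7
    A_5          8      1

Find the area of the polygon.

127

Apply the shoelace (surveyor's) formula: 2A = Σ (x_i·y_{i+1} − x_{i+1}·y_i), indices taken mod 5.
A_1→A_2: (-2)(-8) − (-10)(5) = 66
A_2→A_3: (-10)(-8) − (-8)(-8) = 16
A_3→A_4: (-8)(-7) − (2)(-8) = 72
A_4→A_5: (2)(1) − (8)(-7) = 58
A_5→A_1: (8)(5) − (-2)(1) = 42
Σ = 254
Area = |Σ|/2 = 127.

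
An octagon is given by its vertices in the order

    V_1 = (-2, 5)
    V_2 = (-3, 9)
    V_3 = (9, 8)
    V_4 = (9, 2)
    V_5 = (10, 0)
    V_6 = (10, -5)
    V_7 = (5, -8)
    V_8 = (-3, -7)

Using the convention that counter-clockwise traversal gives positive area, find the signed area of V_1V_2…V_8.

-187.5

Apply Gauss's area formula: 2A = Σ (x_i·y_{i+1} − x_{i+1}·y_i), indices taken mod 8.
V_1→V_2: (-2)(9) − (-3)(5) = -3
V_2→V_3: (-3)(8) − (9)(9) = -105
V_3→V_4: (9)(2) − (9)(8) = -54
V_4→V_5: (9)(0) − (10)(2) = -20
V_5→V_6: (10)(-5) − (10)(0) = -50
V_6→V_7: (10)(-8) − (5)(-5) = -55
V_7→V_8: (5)(-7) − (-3)(-8) = -59
V_8→V_1: (-3)(5) − (-2)(-7) = -29
Σ = -375
Signed area = Σ/2 = -187.5 (negative ⇒ clockwise traversal).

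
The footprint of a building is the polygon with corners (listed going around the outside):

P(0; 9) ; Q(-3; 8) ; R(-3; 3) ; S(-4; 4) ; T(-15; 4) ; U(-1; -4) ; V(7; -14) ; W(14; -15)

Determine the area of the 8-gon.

Apply Gauss's area formula: 2A = Σ (x_i·y_{i+1} − x_{i+1}·y_i), indices taken mod 8.
Σ = (27) + (15) + (0) + (44) + (64) + (42) + (91) + (126) = 409
Area = |Σ|/2 = 204.5.

204.5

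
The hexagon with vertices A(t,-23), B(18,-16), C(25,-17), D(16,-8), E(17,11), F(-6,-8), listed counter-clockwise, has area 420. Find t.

The doubled signed area Σ (x_i y_{i+1} − x_{i+1} y_i) is linear in t.
With t=0 it equals 960; the coefficient of t is -8 (from the two edges through A).
So -8·t + 960 = 2·420 = 840 ⇒ t = 15.

15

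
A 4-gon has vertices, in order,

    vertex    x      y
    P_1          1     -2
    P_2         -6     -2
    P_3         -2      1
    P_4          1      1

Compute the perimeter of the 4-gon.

|P_1P_2| = √((-7)² + (0)²) = √49 = 7
|P_2P_3| = √((4)² + (3)²) = √25 = 5
|P_3P_4| = √((3)² + (0)²) = √9 = 3
|P_4P_1| = √((0)² + (-3)²) = √9 = 3
Perimeter = 7 + 5 + 3 + 3 = 18.

18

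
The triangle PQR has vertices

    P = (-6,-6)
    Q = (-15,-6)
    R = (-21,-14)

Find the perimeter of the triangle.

|PQ| = √((-9)² + (0)²) = √81 = 9
|QR| = √((-6)² + (-8)²) = √100 = 10
|RP| = √((15)² + (8)²) = √289 = 17
Perimeter = 9 + 10 + 17 = 36.

36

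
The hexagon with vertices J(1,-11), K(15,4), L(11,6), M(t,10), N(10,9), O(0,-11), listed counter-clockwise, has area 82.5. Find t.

13

Write out the shoelace sum; only the two edges meeting at M involve t:
2·Area = [(11·10 − t·6) + (t·9 − 10·10)] + 116
       = 3·t + 126 = 165
⇒ t = 13.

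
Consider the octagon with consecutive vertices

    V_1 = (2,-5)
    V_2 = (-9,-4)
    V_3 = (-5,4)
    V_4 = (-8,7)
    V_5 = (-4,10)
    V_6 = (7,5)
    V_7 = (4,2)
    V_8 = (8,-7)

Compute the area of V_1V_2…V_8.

Apply the surveyor's formula: 2A = Σ (x_i·y_{i+1} − x_{i+1}·y_i), indices taken mod 8.
Cross-terms: -53, -56, -3, -52, -90, -6, -44, -26  ⇒  Σ = -330
Area = |Σ|/2 = 165.

165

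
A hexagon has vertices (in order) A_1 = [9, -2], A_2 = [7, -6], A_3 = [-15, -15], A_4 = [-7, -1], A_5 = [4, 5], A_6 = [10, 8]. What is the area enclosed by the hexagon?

233

Cross-terms: -40, -195, -90, -31, -18, -92  ⇒  Σ = -466
Area = |Σ|/2 = 233.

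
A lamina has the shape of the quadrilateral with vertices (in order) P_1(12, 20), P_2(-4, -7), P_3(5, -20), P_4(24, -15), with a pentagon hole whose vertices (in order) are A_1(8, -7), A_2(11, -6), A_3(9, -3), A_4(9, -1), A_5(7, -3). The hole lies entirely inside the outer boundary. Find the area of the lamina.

576.5

Outer boundary:
Apply the shoelace formula: 2A = Σ (x_i·y_{i+1} − x_{i+1}·y_i), indices taken mod 4.
Σ = (-4) + (115) + (405) + (660) = 1176
Area = |Σ|/2 = 588.
Hole:
Apply the shoelace formula: 2A = Σ (x_i·y_{i+1} − x_{i+1}·y_i), indices taken mod 5.
A_1→A_2: (8)(-6) − (11)(-7) = 29
A_2→A_3: (11)(-3) − (9)(-6) = 21
A_3→A_4: (9)(-1) − (9)(-3) = 18
A_4→A_5: (9)(-3) − (7)(-1) = -20
A_5→A_1: (7)(-7) − (8)(-3) = -25
Σ = 23
Area = |Σ|/2 = 11.5.
Net area = 588 − 11.5 = 576.5.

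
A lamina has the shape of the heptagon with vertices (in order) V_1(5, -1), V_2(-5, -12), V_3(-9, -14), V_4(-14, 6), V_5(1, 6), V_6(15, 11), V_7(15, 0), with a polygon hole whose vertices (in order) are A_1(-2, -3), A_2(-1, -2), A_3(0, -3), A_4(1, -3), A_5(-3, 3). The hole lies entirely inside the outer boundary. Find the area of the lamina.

343

Outer boundary:
Apply Gauss's area formula: 2A = Σ (x_i·y_{i+1} − x_{i+1}·y_i), indices taken mod 7.
Σ = (-65) + (-38) + (-250) + (-90) + (-79) + (-165) + (-15) = -702
Area = |Σ|/2 = 351.
Hole:
Σ = (1) + (3) + (3) + (-6) + (15) = 16
Area = |Σ|/2 = 8.
Net area = 351 − 8 = 343.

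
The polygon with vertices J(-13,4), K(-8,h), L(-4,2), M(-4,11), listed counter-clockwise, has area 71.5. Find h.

Write out the shoelace sum; only the two edges meeting at K involve h:
2·Area = [((-13)·h − (-8)·4) + ((-8)·2 − (-4)·h)] + 91
       = -9·h + 107 = 143
⇒ h = -4.

-4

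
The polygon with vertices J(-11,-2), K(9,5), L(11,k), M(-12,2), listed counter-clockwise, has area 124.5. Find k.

13

The doubled signed area Σ (x_i y_{i+1} − x_{i+1} y_i) is linear in k.
With k=0 it equals -24; the coefficient of k is 21 (from the two edges through L).
So 21·k + -24 = 2·124.5 = 249 ⇒ k = 13.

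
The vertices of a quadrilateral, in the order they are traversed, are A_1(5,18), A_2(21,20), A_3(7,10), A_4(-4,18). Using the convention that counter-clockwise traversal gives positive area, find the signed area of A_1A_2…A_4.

-102

Apply Gauss's area formula: 2A = Σ (x_i·y_{i+1} − x_{i+1}·y_i), indices taken mod 4.
Σ = (-278) + (70) + (166) + (-162) = -204
Signed area = Σ/2 = -102 (negative ⇒ clockwise traversal).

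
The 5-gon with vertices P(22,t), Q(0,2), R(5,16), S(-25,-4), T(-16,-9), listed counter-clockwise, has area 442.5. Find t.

The doubled signed area Σ (x_i y_{i+1} − x_{i+1} y_i) is linear in t.
With t=0 it equals 773; the coefficient of t is -16 (from the two edges through P).
So -16·t + 773 = 2·442.5 = 885 ⇒ t = -7.

-7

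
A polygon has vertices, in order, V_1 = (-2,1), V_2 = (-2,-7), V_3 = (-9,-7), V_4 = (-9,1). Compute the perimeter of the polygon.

30

|V_1V_2| = √((0)² + (-8)²) = √64 = 8
|V_2V_3| = √((-7)² + (0)²) = √49 = 7
|V_3V_4| = √((0)² + (8)²) = √64 = 8
|V_4V_1| = √((7)² + (0)²) = √49 = 7
Perimeter = 8 + 7 + 8 + 7 = 30.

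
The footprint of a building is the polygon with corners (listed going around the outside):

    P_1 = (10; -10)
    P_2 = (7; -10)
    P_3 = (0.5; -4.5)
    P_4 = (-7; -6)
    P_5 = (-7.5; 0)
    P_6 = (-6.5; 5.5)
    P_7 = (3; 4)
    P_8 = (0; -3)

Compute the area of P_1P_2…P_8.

99.375

Apply Gauss's area formula: 2A = Σ (x_i·y_{i+1} − x_{i+1}·y_i), indices taken mod 8.
Σ = (-30) + (-26.5) + (-34.5) + (-45) + (-41.25) + (-42.5) + (-9) + (30) = -198.75
Area = |Σ|/2 = 99.375.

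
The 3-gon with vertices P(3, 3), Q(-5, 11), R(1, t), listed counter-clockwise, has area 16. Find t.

1

The doubled signed area Σ (x_i y_{i+1} − x_{i+1} y_i) is linear in t.
With t=0 it equals 40; the coefficient of t is -8 (from the two edges through R).
So -8·t + 40 = 2·16 = 32 ⇒ t = 1.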